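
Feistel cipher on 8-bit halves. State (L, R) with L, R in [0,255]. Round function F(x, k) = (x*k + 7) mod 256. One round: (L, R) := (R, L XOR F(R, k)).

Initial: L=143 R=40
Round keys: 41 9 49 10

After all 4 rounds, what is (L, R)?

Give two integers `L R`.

Round 1 (k=41): L=40 R=224
Round 2 (k=9): L=224 R=207
Round 3 (k=49): L=207 R=70
Round 4 (k=10): L=70 R=12

Answer: 70 12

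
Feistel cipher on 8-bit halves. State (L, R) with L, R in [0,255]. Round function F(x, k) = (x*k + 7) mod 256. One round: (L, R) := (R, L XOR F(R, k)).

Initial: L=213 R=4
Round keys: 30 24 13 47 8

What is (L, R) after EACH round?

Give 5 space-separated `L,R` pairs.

Answer: 4,170 170,243 243,244 244,32 32,243

Derivation:
Round 1 (k=30): L=4 R=170
Round 2 (k=24): L=170 R=243
Round 3 (k=13): L=243 R=244
Round 4 (k=47): L=244 R=32
Round 5 (k=8): L=32 R=243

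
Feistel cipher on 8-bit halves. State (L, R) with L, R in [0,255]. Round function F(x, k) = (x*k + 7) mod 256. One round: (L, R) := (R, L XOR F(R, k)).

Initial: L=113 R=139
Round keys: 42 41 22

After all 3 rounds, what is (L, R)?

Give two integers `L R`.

Answer: 192 35

Derivation:
Round 1 (k=42): L=139 R=164
Round 2 (k=41): L=164 R=192
Round 3 (k=22): L=192 R=35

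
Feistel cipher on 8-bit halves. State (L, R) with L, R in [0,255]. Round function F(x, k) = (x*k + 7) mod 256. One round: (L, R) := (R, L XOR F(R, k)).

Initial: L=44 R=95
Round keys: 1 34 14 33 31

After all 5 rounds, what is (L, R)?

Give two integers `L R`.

Round 1 (k=1): L=95 R=74
Round 2 (k=34): L=74 R=132
Round 3 (k=14): L=132 R=117
Round 4 (k=33): L=117 R=152
Round 5 (k=31): L=152 R=26

Answer: 152 26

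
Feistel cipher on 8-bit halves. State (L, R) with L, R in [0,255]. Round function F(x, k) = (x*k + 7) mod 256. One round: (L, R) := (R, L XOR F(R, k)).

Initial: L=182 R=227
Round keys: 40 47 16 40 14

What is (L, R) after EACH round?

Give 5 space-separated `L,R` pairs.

Round 1 (k=40): L=227 R=201
Round 2 (k=47): L=201 R=13
Round 3 (k=16): L=13 R=30
Round 4 (k=40): L=30 R=186
Round 5 (k=14): L=186 R=45

Answer: 227,201 201,13 13,30 30,186 186,45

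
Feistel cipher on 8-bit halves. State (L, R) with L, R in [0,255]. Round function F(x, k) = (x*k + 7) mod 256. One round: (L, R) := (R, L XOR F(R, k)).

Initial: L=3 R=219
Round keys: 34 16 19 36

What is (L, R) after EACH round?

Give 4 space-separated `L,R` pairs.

Round 1 (k=34): L=219 R=30
Round 2 (k=16): L=30 R=60
Round 3 (k=19): L=60 R=101
Round 4 (k=36): L=101 R=7

Answer: 219,30 30,60 60,101 101,7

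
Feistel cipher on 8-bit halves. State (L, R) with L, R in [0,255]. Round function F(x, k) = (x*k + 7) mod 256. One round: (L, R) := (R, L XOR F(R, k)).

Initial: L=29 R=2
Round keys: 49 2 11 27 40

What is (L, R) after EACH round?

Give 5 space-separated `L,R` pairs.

Round 1 (k=49): L=2 R=116
Round 2 (k=2): L=116 R=237
Round 3 (k=11): L=237 R=66
Round 4 (k=27): L=66 R=16
Round 5 (k=40): L=16 R=197

Answer: 2,116 116,237 237,66 66,16 16,197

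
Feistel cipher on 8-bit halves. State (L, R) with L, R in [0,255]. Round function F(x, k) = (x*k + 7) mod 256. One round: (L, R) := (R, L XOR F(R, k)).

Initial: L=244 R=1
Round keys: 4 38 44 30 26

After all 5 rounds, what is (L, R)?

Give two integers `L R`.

Round 1 (k=4): L=1 R=255
Round 2 (k=38): L=255 R=224
Round 3 (k=44): L=224 R=120
Round 4 (k=30): L=120 R=247
Round 5 (k=26): L=247 R=101

Answer: 247 101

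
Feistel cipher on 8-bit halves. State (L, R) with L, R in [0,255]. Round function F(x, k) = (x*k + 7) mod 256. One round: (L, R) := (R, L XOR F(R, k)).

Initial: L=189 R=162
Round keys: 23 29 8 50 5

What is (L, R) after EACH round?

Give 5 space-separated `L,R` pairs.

Round 1 (k=23): L=162 R=40
Round 2 (k=29): L=40 R=45
Round 3 (k=8): L=45 R=71
Round 4 (k=50): L=71 R=200
Round 5 (k=5): L=200 R=168

Answer: 162,40 40,45 45,71 71,200 200,168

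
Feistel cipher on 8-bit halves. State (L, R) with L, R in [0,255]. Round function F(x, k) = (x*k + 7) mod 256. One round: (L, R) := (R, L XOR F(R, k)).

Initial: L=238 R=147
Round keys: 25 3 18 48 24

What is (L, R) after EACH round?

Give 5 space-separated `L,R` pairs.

Answer: 147,140 140,56 56,123 123,47 47,20

Derivation:
Round 1 (k=25): L=147 R=140
Round 2 (k=3): L=140 R=56
Round 3 (k=18): L=56 R=123
Round 4 (k=48): L=123 R=47
Round 5 (k=24): L=47 R=20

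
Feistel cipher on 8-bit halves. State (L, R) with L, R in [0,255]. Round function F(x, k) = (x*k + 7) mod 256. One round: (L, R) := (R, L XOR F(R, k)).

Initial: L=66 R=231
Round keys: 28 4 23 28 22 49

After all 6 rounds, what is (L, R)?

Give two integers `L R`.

Answer: 59 97

Derivation:
Round 1 (k=28): L=231 R=9
Round 2 (k=4): L=9 R=204
Round 3 (k=23): L=204 R=82
Round 4 (k=28): L=82 R=51
Round 5 (k=22): L=51 R=59
Round 6 (k=49): L=59 R=97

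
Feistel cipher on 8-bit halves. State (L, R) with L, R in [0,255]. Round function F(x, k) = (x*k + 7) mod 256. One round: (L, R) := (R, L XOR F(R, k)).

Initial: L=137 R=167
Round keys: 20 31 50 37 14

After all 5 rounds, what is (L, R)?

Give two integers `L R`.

Answer: 6 58

Derivation:
Round 1 (k=20): L=167 R=154
Round 2 (k=31): L=154 R=10
Round 3 (k=50): L=10 R=97
Round 4 (k=37): L=97 R=6
Round 5 (k=14): L=6 R=58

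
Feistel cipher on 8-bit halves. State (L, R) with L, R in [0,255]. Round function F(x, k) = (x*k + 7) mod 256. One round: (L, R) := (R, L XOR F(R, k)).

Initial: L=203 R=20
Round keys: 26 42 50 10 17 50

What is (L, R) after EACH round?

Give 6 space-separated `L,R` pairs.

Answer: 20,196 196,59 59,73 73,218 218,200 200,205

Derivation:
Round 1 (k=26): L=20 R=196
Round 2 (k=42): L=196 R=59
Round 3 (k=50): L=59 R=73
Round 4 (k=10): L=73 R=218
Round 5 (k=17): L=218 R=200
Round 6 (k=50): L=200 R=205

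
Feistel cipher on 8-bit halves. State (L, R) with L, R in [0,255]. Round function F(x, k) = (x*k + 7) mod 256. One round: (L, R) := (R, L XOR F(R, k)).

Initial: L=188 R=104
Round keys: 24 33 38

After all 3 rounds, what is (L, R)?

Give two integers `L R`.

Round 1 (k=24): L=104 R=123
Round 2 (k=33): L=123 R=138
Round 3 (k=38): L=138 R=248

Answer: 138 248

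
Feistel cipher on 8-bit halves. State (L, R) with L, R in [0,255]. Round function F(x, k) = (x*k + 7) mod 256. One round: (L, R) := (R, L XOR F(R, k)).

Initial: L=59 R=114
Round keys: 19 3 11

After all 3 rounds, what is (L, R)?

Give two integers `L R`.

Answer: 171 38

Derivation:
Round 1 (k=19): L=114 R=70
Round 2 (k=3): L=70 R=171
Round 3 (k=11): L=171 R=38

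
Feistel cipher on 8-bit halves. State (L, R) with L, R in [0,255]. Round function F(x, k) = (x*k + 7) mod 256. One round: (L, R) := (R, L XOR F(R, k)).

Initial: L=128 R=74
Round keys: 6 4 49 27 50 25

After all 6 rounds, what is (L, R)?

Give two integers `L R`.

Round 1 (k=6): L=74 R=67
Round 2 (k=4): L=67 R=89
Round 3 (k=49): L=89 R=83
Round 4 (k=27): L=83 R=145
Round 5 (k=50): L=145 R=10
Round 6 (k=25): L=10 R=144

Answer: 10 144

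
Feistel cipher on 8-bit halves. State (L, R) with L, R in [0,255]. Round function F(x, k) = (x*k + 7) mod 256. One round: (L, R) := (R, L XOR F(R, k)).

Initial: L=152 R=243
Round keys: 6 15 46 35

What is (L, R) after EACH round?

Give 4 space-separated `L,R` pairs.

Round 1 (k=6): L=243 R=33
Round 2 (k=15): L=33 R=5
Round 3 (k=46): L=5 R=204
Round 4 (k=35): L=204 R=238

Answer: 243,33 33,5 5,204 204,238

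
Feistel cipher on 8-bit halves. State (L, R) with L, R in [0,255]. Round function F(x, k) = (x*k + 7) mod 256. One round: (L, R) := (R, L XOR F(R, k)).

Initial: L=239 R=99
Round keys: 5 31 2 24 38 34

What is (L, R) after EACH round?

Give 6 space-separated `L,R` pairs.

Answer: 99,25 25,109 109,248 248,42 42,187 187,247

Derivation:
Round 1 (k=5): L=99 R=25
Round 2 (k=31): L=25 R=109
Round 3 (k=2): L=109 R=248
Round 4 (k=24): L=248 R=42
Round 5 (k=38): L=42 R=187
Round 6 (k=34): L=187 R=247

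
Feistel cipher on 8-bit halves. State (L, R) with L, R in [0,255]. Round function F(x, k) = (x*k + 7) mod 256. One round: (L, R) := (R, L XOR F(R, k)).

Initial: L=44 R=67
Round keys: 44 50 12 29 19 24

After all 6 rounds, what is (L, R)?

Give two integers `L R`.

Round 1 (k=44): L=67 R=167
Round 2 (k=50): L=167 R=230
Round 3 (k=12): L=230 R=104
Round 4 (k=29): L=104 R=41
Round 5 (k=19): L=41 R=122
Round 6 (k=24): L=122 R=94

Answer: 122 94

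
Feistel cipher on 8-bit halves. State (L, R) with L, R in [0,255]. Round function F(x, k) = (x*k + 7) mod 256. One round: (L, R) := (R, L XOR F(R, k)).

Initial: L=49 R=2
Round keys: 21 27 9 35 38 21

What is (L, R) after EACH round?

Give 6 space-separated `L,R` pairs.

Round 1 (k=21): L=2 R=0
Round 2 (k=27): L=0 R=5
Round 3 (k=9): L=5 R=52
Round 4 (k=35): L=52 R=38
Round 5 (k=38): L=38 R=159
Round 6 (k=21): L=159 R=52

Answer: 2,0 0,5 5,52 52,38 38,159 159,52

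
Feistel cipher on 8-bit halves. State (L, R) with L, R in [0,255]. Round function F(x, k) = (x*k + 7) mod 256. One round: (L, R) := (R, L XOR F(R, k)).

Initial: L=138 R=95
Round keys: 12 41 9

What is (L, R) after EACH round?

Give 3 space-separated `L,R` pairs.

Round 1 (k=12): L=95 R=241
Round 2 (k=41): L=241 R=255
Round 3 (k=9): L=255 R=15

Answer: 95,241 241,255 255,15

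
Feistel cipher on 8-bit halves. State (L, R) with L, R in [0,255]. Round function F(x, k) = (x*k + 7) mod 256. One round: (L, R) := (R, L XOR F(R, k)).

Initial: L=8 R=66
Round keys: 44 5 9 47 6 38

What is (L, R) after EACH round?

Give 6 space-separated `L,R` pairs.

Answer: 66,87 87,248 248,232 232,103 103,153 153,218

Derivation:
Round 1 (k=44): L=66 R=87
Round 2 (k=5): L=87 R=248
Round 3 (k=9): L=248 R=232
Round 4 (k=47): L=232 R=103
Round 5 (k=6): L=103 R=153
Round 6 (k=38): L=153 R=218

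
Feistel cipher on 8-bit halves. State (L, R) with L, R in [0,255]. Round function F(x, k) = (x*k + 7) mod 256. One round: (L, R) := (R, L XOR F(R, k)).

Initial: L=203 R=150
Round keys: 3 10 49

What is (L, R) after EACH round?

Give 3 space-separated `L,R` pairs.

Round 1 (k=3): L=150 R=2
Round 2 (k=10): L=2 R=141
Round 3 (k=49): L=141 R=6

Answer: 150,2 2,141 141,6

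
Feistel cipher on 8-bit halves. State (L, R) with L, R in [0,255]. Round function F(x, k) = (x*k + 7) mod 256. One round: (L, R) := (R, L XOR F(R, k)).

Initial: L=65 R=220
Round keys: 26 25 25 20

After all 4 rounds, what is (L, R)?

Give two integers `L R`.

Answer: 22 150

Derivation:
Round 1 (k=26): L=220 R=30
Round 2 (k=25): L=30 R=41
Round 3 (k=25): L=41 R=22
Round 4 (k=20): L=22 R=150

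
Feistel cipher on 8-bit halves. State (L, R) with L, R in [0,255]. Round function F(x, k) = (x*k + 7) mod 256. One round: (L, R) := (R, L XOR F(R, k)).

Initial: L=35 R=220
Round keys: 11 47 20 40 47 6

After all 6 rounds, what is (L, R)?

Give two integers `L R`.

Round 1 (k=11): L=220 R=88
Round 2 (k=47): L=88 R=243
Round 3 (k=20): L=243 R=91
Round 4 (k=40): L=91 R=204
Round 5 (k=47): L=204 R=32
Round 6 (k=6): L=32 R=11

Answer: 32 11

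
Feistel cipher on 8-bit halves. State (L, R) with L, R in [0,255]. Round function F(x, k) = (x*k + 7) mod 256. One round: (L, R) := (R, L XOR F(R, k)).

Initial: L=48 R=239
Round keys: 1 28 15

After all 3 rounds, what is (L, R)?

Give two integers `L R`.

Answer: 64 1

Derivation:
Round 1 (k=1): L=239 R=198
Round 2 (k=28): L=198 R=64
Round 3 (k=15): L=64 R=1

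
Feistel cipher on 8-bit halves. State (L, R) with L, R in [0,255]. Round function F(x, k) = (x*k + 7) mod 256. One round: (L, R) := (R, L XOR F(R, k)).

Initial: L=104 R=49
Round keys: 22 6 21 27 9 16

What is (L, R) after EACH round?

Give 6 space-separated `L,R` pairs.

Round 1 (k=22): L=49 R=85
Round 2 (k=6): L=85 R=52
Round 3 (k=21): L=52 R=30
Round 4 (k=27): L=30 R=5
Round 5 (k=9): L=5 R=42
Round 6 (k=16): L=42 R=162

Answer: 49,85 85,52 52,30 30,5 5,42 42,162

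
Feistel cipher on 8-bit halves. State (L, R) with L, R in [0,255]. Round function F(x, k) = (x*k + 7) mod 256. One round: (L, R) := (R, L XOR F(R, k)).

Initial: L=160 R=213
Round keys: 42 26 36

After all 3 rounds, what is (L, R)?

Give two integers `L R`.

Answer: 196 206

Derivation:
Round 1 (k=42): L=213 R=89
Round 2 (k=26): L=89 R=196
Round 3 (k=36): L=196 R=206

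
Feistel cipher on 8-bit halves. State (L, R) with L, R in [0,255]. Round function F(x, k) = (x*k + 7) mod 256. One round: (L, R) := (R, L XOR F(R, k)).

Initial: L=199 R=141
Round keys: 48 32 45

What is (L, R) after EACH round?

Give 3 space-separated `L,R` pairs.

Answer: 141,176 176,138 138,249

Derivation:
Round 1 (k=48): L=141 R=176
Round 2 (k=32): L=176 R=138
Round 3 (k=45): L=138 R=249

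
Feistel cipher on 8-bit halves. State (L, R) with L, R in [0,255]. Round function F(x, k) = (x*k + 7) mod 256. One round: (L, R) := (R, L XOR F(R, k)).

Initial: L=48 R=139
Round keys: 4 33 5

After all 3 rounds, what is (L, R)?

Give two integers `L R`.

Round 1 (k=4): L=139 R=3
Round 2 (k=33): L=3 R=225
Round 3 (k=5): L=225 R=111

Answer: 225 111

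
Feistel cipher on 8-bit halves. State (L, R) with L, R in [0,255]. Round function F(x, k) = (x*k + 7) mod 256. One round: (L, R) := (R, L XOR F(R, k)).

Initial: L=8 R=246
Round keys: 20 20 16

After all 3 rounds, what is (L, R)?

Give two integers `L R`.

Round 1 (k=20): L=246 R=55
Round 2 (k=20): L=55 R=165
Round 3 (k=16): L=165 R=96

Answer: 165 96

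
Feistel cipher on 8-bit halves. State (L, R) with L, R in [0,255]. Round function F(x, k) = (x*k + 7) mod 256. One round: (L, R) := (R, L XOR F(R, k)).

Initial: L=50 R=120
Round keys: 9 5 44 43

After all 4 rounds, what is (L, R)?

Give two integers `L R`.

Round 1 (k=9): L=120 R=13
Round 2 (k=5): L=13 R=48
Round 3 (k=44): L=48 R=74
Round 4 (k=43): L=74 R=69

Answer: 74 69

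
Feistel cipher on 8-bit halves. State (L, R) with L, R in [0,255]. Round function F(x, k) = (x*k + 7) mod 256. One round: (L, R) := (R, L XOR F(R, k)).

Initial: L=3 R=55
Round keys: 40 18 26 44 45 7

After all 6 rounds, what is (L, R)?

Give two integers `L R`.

Answer: 229 105

Derivation:
Round 1 (k=40): L=55 R=156
Round 2 (k=18): L=156 R=200
Round 3 (k=26): L=200 R=203
Round 4 (k=44): L=203 R=35
Round 5 (k=45): L=35 R=229
Round 6 (k=7): L=229 R=105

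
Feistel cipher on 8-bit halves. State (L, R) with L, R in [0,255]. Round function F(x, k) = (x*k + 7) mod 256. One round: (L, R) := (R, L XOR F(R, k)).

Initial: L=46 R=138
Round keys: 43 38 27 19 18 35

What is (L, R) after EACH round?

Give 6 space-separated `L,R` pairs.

Round 1 (k=43): L=138 R=27
Round 2 (k=38): L=27 R=131
Round 3 (k=27): L=131 R=195
Round 4 (k=19): L=195 R=3
Round 5 (k=18): L=3 R=254
Round 6 (k=35): L=254 R=194

Answer: 138,27 27,131 131,195 195,3 3,254 254,194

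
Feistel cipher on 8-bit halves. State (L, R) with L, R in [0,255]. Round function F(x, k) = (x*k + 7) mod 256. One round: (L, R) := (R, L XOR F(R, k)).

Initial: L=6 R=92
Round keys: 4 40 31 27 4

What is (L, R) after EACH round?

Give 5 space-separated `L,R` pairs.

Round 1 (k=4): L=92 R=113
Round 2 (k=40): L=113 R=243
Round 3 (k=31): L=243 R=5
Round 4 (k=27): L=5 R=125
Round 5 (k=4): L=125 R=254

Answer: 92,113 113,243 243,5 5,125 125,254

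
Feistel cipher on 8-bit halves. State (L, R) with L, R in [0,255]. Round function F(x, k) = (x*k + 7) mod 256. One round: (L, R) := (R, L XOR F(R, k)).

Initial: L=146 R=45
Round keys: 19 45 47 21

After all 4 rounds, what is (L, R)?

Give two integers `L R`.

Answer: 21 14

Derivation:
Round 1 (k=19): L=45 R=204
Round 2 (k=45): L=204 R=206
Round 3 (k=47): L=206 R=21
Round 4 (k=21): L=21 R=14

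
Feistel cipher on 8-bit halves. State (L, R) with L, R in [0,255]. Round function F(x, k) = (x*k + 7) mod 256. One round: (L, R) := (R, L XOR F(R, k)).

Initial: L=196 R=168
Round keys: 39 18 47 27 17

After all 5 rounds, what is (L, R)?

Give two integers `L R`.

Answer: 223 191

Derivation:
Round 1 (k=39): L=168 R=91
Round 2 (k=18): L=91 R=197
Round 3 (k=47): L=197 R=105
Round 4 (k=27): L=105 R=223
Round 5 (k=17): L=223 R=191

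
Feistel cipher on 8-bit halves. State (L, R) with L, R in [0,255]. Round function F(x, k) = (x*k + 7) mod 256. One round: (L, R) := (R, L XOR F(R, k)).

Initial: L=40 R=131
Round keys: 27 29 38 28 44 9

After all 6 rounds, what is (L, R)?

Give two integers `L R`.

Answer: 20 164

Derivation:
Round 1 (k=27): L=131 R=240
Round 2 (k=29): L=240 R=180
Round 3 (k=38): L=180 R=79
Round 4 (k=28): L=79 R=31
Round 5 (k=44): L=31 R=20
Round 6 (k=9): L=20 R=164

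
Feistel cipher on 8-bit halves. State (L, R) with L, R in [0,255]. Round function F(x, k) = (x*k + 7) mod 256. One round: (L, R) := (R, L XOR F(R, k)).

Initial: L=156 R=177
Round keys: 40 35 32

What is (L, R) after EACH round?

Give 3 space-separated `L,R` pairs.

Round 1 (k=40): L=177 R=51
Round 2 (k=35): L=51 R=177
Round 3 (k=32): L=177 R=20

Answer: 177,51 51,177 177,20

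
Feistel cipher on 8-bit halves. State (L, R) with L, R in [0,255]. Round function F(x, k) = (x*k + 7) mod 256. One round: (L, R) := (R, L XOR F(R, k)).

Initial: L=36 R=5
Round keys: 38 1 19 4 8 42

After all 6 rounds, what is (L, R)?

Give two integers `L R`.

Round 1 (k=38): L=5 R=225
Round 2 (k=1): L=225 R=237
Round 3 (k=19): L=237 R=127
Round 4 (k=4): L=127 R=238
Round 5 (k=8): L=238 R=8
Round 6 (k=42): L=8 R=185

Answer: 8 185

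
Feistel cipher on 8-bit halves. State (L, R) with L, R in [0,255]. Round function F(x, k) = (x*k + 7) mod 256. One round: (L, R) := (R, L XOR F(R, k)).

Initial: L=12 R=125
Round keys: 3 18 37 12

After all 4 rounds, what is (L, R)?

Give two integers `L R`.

Answer: 103 173

Derivation:
Round 1 (k=3): L=125 R=114
Round 2 (k=18): L=114 R=118
Round 3 (k=37): L=118 R=103
Round 4 (k=12): L=103 R=173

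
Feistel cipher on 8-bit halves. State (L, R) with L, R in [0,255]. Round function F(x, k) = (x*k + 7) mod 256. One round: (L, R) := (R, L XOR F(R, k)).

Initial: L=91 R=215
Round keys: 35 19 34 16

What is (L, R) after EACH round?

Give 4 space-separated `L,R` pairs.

Answer: 215,55 55,203 203,202 202,108

Derivation:
Round 1 (k=35): L=215 R=55
Round 2 (k=19): L=55 R=203
Round 3 (k=34): L=203 R=202
Round 4 (k=16): L=202 R=108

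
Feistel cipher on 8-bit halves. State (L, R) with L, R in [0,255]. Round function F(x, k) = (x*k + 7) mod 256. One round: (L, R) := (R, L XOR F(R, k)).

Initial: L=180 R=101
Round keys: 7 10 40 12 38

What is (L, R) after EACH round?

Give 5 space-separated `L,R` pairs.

Answer: 101,126 126,150 150,9 9,229 229,12

Derivation:
Round 1 (k=7): L=101 R=126
Round 2 (k=10): L=126 R=150
Round 3 (k=40): L=150 R=9
Round 4 (k=12): L=9 R=229
Round 5 (k=38): L=229 R=12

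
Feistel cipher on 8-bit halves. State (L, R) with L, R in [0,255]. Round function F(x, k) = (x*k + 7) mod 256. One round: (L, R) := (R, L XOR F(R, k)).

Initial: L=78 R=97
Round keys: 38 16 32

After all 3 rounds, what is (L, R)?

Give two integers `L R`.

Round 1 (k=38): L=97 R=35
Round 2 (k=16): L=35 R=86
Round 3 (k=32): L=86 R=228

Answer: 86 228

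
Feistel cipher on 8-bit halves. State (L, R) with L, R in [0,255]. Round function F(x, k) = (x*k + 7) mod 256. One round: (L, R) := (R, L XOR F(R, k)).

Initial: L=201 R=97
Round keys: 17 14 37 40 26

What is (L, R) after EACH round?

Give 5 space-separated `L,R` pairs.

Answer: 97,177 177,212 212,26 26,195 195,207

Derivation:
Round 1 (k=17): L=97 R=177
Round 2 (k=14): L=177 R=212
Round 3 (k=37): L=212 R=26
Round 4 (k=40): L=26 R=195
Round 5 (k=26): L=195 R=207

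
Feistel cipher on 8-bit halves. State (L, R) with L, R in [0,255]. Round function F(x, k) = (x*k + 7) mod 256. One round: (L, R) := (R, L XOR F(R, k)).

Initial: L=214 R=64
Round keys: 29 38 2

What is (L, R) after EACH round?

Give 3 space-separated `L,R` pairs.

Answer: 64,145 145,205 205,48

Derivation:
Round 1 (k=29): L=64 R=145
Round 2 (k=38): L=145 R=205
Round 3 (k=2): L=205 R=48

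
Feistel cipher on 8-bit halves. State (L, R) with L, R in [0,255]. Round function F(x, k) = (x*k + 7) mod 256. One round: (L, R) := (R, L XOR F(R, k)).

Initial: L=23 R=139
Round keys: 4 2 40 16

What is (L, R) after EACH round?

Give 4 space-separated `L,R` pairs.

Answer: 139,36 36,196 196,131 131,243

Derivation:
Round 1 (k=4): L=139 R=36
Round 2 (k=2): L=36 R=196
Round 3 (k=40): L=196 R=131
Round 4 (k=16): L=131 R=243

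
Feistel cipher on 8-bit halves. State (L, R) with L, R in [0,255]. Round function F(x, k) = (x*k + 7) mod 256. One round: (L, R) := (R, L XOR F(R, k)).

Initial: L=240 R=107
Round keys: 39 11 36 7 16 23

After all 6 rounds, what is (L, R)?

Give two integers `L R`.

Answer: 4 199

Derivation:
Round 1 (k=39): L=107 R=164
Round 2 (k=11): L=164 R=120
Round 3 (k=36): L=120 R=67
Round 4 (k=7): L=67 R=164
Round 5 (k=16): L=164 R=4
Round 6 (k=23): L=4 R=199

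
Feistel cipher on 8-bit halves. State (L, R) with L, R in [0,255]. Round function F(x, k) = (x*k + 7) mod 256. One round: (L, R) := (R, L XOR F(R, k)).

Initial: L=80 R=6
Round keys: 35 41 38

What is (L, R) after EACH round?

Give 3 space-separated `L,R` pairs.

Round 1 (k=35): L=6 R=137
Round 2 (k=41): L=137 R=254
Round 3 (k=38): L=254 R=50

Answer: 6,137 137,254 254,50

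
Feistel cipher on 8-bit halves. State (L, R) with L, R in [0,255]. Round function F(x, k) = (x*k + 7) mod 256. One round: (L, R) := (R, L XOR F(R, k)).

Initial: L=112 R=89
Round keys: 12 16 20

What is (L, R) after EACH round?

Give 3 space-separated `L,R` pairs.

Answer: 89,67 67,110 110,220

Derivation:
Round 1 (k=12): L=89 R=67
Round 2 (k=16): L=67 R=110
Round 3 (k=20): L=110 R=220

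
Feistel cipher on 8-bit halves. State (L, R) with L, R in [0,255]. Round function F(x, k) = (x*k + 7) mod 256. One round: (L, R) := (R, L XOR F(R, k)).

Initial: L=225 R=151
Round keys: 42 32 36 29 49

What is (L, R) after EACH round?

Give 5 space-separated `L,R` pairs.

Answer: 151,44 44,16 16,107 107,54 54,54

Derivation:
Round 1 (k=42): L=151 R=44
Round 2 (k=32): L=44 R=16
Round 3 (k=36): L=16 R=107
Round 4 (k=29): L=107 R=54
Round 5 (k=49): L=54 R=54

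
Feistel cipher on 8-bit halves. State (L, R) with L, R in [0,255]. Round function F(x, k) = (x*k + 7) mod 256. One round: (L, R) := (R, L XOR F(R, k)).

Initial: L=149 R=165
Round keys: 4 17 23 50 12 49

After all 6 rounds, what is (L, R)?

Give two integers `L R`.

Round 1 (k=4): L=165 R=14
Round 2 (k=17): L=14 R=80
Round 3 (k=23): L=80 R=57
Round 4 (k=50): L=57 R=121
Round 5 (k=12): L=121 R=138
Round 6 (k=49): L=138 R=8

Answer: 138 8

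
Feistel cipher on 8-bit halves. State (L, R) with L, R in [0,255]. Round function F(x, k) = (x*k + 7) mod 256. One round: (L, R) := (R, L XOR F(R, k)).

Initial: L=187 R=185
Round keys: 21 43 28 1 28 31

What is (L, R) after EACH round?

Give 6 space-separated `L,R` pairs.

Round 1 (k=21): L=185 R=143
Round 2 (k=43): L=143 R=181
Round 3 (k=28): L=181 R=92
Round 4 (k=1): L=92 R=214
Round 5 (k=28): L=214 R=51
Round 6 (k=31): L=51 R=226

Answer: 185,143 143,181 181,92 92,214 214,51 51,226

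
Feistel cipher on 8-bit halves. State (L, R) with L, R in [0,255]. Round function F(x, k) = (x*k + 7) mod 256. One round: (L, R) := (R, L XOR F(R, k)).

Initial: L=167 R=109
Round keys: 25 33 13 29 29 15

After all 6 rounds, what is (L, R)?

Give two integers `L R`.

Answer: 183 171

Derivation:
Round 1 (k=25): L=109 R=11
Round 2 (k=33): L=11 R=31
Round 3 (k=13): L=31 R=145
Round 4 (k=29): L=145 R=107
Round 5 (k=29): L=107 R=183
Round 6 (k=15): L=183 R=171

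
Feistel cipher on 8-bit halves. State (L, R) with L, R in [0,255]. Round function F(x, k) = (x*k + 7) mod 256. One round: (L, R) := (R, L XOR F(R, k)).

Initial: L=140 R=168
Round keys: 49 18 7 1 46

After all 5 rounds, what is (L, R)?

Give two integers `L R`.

Round 1 (k=49): L=168 R=163
Round 2 (k=18): L=163 R=213
Round 3 (k=7): L=213 R=121
Round 4 (k=1): L=121 R=85
Round 5 (k=46): L=85 R=52

Answer: 85 52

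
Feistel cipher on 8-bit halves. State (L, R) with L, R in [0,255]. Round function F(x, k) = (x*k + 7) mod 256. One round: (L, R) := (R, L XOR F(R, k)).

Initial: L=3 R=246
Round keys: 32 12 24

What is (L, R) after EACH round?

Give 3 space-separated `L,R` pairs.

Round 1 (k=32): L=246 R=196
Round 2 (k=12): L=196 R=193
Round 3 (k=24): L=193 R=219

Answer: 246,196 196,193 193,219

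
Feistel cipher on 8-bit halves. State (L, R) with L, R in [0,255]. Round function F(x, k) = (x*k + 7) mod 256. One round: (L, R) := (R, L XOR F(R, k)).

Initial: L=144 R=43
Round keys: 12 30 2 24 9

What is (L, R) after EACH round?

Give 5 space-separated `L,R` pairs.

Round 1 (k=12): L=43 R=155
Round 2 (k=30): L=155 R=26
Round 3 (k=2): L=26 R=160
Round 4 (k=24): L=160 R=29
Round 5 (k=9): L=29 R=172

Answer: 43,155 155,26 26,160 160,29 29,172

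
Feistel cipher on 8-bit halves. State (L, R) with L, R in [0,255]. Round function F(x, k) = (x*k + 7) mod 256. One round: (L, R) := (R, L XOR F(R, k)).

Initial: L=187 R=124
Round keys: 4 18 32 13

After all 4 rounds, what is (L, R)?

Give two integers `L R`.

Round 1 (k=4): L=124 R=76
Round 2 (k=18): L=76 R=35
Round 3 (k=32): L=35 R=43
Round 4 (k=13): L=43 R=21

Answer: 43 21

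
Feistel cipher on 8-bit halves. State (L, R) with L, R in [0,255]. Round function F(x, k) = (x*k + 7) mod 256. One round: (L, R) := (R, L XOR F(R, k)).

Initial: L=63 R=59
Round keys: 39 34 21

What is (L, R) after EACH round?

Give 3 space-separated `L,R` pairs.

Round 1 (k=39): L=59 R=59
Round 2 (k=34): L=59 R=230
Round 3 (k=21): L=230 R=222

Answer: 59,59 59,230 230,222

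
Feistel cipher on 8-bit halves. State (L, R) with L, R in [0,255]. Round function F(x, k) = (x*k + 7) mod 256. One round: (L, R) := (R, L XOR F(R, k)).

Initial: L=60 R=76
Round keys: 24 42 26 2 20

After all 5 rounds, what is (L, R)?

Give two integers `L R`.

Answer: 162 101

Derivation:
Round 1 (k=24): L=76 R=27
Round 2 (k=42): L=27 R=57
Round 3 (k=26): L=57 R=202
Round 4 (k=2): L=202 R=162
Round 5 (k=20): L=162 R=101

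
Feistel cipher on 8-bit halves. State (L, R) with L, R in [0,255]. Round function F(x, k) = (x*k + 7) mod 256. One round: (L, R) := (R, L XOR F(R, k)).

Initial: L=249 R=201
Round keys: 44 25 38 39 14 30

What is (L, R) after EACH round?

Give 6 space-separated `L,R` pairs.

Round 1 (k=44): L=201 R=106
Round 2 (k=25): L=106 R=168
Round 3 (k=38): L=168 R=157
Round 4 (k=39): L=157 R=90
Round 5 (k=14): L=90 R=110
Round 6 (k=30): L=110 R=177

Answer: 201,106 106,168 168,157 157,90 90,110 110,177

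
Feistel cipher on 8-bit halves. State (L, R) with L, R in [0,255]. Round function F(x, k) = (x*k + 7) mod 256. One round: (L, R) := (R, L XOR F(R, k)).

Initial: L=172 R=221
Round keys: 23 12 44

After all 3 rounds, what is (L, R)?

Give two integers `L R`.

Answer: 114 209

Derivation:
Round 1 (k=23): L=221 R=78
Round 2 (k=12): L=78 R=114
Round 3 (k=44): L=114 R=209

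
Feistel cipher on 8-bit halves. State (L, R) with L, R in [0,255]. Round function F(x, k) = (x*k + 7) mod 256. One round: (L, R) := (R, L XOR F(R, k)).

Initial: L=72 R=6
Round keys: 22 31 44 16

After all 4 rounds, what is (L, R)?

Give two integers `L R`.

Round 1 (k=22): L=6 R=195
Round 2 (k=31): L=195 R=162
Round 3 (k=44): L=162 R=28
Round 4 (k=16): L=28 R=101

Answer: 28 101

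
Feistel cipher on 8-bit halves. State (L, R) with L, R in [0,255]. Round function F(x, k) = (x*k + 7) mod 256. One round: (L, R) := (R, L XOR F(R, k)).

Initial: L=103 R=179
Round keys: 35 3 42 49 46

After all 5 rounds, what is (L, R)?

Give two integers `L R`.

Round 1 (k=35): L=179 R=231
Round 2 (k=3): L=231 R=15
Round 3 (k=42): L=15 R=154
Round 4 (k=49): L=154 R=142
Round 5 (k=46): L=142 R=17

Answer: 142 17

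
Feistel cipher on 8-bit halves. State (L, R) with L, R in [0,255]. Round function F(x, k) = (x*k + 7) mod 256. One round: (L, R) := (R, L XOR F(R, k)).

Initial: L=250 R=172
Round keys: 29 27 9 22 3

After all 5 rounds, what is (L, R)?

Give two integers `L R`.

Answer: 249 22

Derivation:
Round 1 (k=29): L=172 R=121
Round 2 (k=27): L=121 R=102
Round 3 (k=9): L=102 R=228
Round 4 (k=22): L=228 R=249
Round 5 (k=3): L=249 R=22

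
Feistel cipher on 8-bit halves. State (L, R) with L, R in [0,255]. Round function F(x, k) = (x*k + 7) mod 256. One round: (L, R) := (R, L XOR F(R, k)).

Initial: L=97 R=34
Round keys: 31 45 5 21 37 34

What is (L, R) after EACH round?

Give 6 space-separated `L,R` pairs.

Answer: 34,68 68,217 217,0 0,222 222,29 29,63

Derivation:
Round 1 (k=31): L=34 R=68
Round 2 (k=45): L=68 R=217
Round 3 (k=5): L=217 R=0
Round 4 (k=21): L=0 R=222
Round 5 (k=37): L=222 R=29
Round 6 (k=34): L=29 R=63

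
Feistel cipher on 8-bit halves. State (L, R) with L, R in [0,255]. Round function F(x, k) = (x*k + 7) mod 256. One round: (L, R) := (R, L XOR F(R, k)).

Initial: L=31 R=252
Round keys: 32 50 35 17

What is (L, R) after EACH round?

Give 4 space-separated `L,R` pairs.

Round 1 (k=32): L=252 R=152
Round 2 (k=50): L=152 R=75
Round 3 (k=35): L=75 R=208
Round 4 (k=17): L=208 R=156

Answer: 252,152 152,75 75,208 208,156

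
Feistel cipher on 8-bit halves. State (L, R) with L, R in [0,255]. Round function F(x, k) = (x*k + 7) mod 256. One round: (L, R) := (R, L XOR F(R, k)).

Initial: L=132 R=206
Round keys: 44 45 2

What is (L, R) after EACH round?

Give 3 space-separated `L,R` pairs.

Round 1 (k=44): L=206 R=235
Round 2 (k=45): L=235 R=152
Round 3 (k=2): L=152 R=220

Answer: 206,235 235,152 152,220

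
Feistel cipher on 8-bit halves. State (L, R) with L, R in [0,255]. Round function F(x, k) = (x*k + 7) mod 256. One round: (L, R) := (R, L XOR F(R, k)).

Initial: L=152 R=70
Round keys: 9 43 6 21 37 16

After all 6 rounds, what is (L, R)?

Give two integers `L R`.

Answer: 150 254

Derivation:
Round 1 (k=9): L=70 R=229
Round 2 (k=43): L=229 R=56
Round 3 (k=6): L=56 R=178
Round 4 (k=21): L=178 R=153
Round 5 (k=37): L=153 R=150
Round 6 (k=16): L=150 R=254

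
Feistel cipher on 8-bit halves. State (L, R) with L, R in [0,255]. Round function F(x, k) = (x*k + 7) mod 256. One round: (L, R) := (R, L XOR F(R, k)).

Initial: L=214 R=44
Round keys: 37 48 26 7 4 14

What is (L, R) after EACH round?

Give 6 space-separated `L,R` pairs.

Round 1 (k=37): L=44 R=181
Round 2 (k=48): L=181 R=219
Round 3 (k=26): L=219 R=240
Round 4 (k=7): L=240 R=76
Round 5 (k=4): L=76 R=199
Round 6 (k=14): L=199 R=165

Answer: 44,181 181,219 219,240 240,76 76,199 199,165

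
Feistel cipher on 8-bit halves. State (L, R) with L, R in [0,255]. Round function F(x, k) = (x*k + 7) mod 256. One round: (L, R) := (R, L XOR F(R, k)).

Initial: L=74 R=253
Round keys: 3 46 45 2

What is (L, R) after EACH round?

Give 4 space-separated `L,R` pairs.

Answer: 253,180 180,162 162,53 53,211

Derivation:
Round 1 (k=3): L=253 R=180
Round 2 (k=46): L=180 R=162
Round 3 (k=45): L=162 R=53
Round 4 (k=2): L=53 R=211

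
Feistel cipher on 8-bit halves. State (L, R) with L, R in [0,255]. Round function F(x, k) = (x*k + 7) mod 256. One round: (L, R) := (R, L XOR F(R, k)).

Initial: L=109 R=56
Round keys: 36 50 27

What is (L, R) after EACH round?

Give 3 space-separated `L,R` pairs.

Answer: 56,138 138,195 195,18

Derivation:
Round 1 (k=36): L=56 R=138
Round 2 (k=50): L=138 R=195
Round 3 (k=27): L=195 R=18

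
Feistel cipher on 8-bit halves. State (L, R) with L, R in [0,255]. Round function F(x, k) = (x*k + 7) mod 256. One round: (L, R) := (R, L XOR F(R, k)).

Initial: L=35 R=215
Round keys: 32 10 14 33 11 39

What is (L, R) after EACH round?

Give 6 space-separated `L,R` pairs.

Round 1 (k=32): L=215 R=196
Round 2 (k=10): L=196 R=120
Round 3 (k=14): L=120 R=83
Round 4 (k=33): L=83 R=194
Round 5 (k=11): L=194 R=14
Round 6 (k=39): L=14 R=235

Answer: 215,196 196,120 120,83 83,194 194,14 14,235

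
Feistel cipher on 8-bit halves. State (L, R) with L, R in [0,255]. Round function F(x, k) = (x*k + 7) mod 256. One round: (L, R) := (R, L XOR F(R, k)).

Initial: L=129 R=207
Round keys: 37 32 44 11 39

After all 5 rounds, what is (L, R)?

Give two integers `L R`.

Round 1 (k=37): L=207 R=115
Round 2 (k=32): L=115 R=168
Round 3 (k=44): L=168 R=148
Round 4 (k=11): L=148 R=203
Round 5 (k=39): L=203 R=96

Answer: 203 96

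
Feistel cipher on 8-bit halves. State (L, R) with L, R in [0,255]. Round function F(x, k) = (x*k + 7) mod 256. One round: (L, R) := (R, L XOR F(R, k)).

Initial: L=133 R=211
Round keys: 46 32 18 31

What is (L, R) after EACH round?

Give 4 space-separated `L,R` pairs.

Round 1 (k=46): L=211 R=116
Round 2 (k=32): L=116 R=84
Round 3 (k=18): L=84 R=155
Round 4 (k=31): L=155 R=152

Answer: 211,116 116,84 84,155 155,152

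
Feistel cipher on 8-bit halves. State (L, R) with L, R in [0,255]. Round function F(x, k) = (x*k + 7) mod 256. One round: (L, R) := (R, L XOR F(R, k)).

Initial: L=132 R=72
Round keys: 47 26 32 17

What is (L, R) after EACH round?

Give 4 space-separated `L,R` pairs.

Answer: 72,187 187,77 77,28 28,174

Derivation:
Round 1 (k=47): L=72 R=187
Round 2 (k=26): L=187 R=77
Round 3 (k=32): L=77 R=28
Round 4 (k=17): L=28 R=174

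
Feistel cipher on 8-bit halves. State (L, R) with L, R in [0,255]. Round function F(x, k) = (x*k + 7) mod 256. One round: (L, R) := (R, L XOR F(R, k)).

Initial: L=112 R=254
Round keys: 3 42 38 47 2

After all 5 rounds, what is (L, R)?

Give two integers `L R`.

Answer: 120 7

Derivation:
Round 1 (k=3): L=254 R=113
Round 2 (k=42): L=113 R=111
Round 3 (k=38): L=111 R=240
Round 4 (k=47): L=240 R=120
Round 5 (k=2): L=120 R=7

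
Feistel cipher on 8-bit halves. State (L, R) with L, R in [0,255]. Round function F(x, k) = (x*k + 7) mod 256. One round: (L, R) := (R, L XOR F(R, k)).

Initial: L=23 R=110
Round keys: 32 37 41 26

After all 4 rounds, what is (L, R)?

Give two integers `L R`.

Round 1 (k=32): L=110 R=208
Round 2 (k=37): L=208 R=121
Round 3 (k=41): L=121 R=184
Round 4 (k=26): L=184 R=206

Answer: 184 206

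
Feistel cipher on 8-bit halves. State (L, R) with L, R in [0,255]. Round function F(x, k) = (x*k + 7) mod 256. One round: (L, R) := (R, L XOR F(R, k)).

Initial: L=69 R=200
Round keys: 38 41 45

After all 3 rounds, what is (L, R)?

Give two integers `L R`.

Round 1 (k=38): L=200 R=242
Round 2 (k=41): L=242 R=1
Round 3 (k=45): L=1 R=198

Answer: 1 198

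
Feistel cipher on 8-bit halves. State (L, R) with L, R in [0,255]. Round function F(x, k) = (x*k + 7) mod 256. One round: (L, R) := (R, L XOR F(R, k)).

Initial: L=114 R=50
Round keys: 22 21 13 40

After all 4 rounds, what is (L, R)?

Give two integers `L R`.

Answer: 28 233

Derivation:
Round 1 (k=22): L=50 R=33
Round 2 (k=21): L=33 R=142
Round 3 (k=13): L=142 R=28
Round 4 (k=40): L=28 R=233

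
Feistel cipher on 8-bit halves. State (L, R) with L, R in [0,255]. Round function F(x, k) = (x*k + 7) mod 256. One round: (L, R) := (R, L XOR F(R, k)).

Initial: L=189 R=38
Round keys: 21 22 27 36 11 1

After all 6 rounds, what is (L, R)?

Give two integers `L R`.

Round 1 (k=21): L=38 R=152
Round 2 (k=22): L=152 R=49
Round 3 (k=27): L=49 R=170
Round 4 (k=36): L=170 R=222
Round 5 (k=11): L=222 R=59
Round 6 (k=1): L=59 R=156

Answer: 59 156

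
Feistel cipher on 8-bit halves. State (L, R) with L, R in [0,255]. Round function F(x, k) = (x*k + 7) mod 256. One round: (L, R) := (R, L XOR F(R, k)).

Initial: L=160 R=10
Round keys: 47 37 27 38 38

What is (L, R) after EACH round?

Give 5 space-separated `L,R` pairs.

Round 1 (k=47): L=10 R=125
Round 2 (k=37): L=125 R=18
Round 3 (k=27): L=18 R=144
Round 4 (k=38): L=144 R=117
Round 5 (k=38): L=117 R=245

Answer: 10,125 125,18 18,144 144,117 117,245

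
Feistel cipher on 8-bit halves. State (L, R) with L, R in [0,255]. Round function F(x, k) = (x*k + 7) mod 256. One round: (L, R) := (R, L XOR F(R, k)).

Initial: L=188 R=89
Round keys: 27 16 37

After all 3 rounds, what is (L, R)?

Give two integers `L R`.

Round 1 (k=27): L=89 R=214
Round 2 (k=16): L=214 R=62
Round 3 (k=37): L=62 R=43

Answer: 62 43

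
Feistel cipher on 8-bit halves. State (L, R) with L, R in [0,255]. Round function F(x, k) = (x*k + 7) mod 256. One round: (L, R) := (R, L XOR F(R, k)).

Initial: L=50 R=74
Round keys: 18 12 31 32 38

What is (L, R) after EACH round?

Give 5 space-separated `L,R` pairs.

Round 1 (k=18): L=74 R=9
Round 2 (k=12): L=9 R=57
Round 3 (k=31): L=57 R=231
Round 4 (k=32): L=231 R=222
Round 5 (k=38): L=222 R=28

Answer: 74,9 9,57 57,231 231,222 222,28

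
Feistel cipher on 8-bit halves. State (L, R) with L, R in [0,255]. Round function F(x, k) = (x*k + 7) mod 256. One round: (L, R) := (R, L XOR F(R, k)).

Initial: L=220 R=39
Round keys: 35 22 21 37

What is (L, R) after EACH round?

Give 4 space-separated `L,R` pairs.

Answer: 39,128 128,32 32,39 39,138

Derivation:
Round 1 (k=35): L=39 R=128
Round 2 (k=22): L=128 R=32
Round 3 (k=21): L=32 R=39
Round 4 (k=37): L=39 R=138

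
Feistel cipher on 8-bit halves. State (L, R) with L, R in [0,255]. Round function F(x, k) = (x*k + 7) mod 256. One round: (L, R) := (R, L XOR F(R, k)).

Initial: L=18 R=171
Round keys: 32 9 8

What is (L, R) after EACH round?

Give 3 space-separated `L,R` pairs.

Round 1 (k=32): L=171 R=117
Round 2 (k=9): L=117 R=143
Round 3 (k=8): L=143 R=10

Answer: 171,117 117,143 143,10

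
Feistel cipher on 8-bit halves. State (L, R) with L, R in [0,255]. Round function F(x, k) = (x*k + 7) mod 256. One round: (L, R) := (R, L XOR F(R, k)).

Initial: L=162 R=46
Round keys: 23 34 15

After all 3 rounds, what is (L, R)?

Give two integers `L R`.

Round 1 (k=23): L=46 R=139
Round 2 (k=34): L=139 R=83
Round 3 (k=15): L=83 R=111

Answer: 83 111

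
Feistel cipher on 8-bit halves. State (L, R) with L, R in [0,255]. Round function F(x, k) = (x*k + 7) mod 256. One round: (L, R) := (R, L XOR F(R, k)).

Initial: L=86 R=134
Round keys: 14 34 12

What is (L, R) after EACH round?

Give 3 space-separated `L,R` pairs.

Round 1 (k=14): L=134 R=13
Round 2 (k=34): L=13 R=71
Round 3 (k=12): L=71 R=86

Answer: 134,13 13,71 71,86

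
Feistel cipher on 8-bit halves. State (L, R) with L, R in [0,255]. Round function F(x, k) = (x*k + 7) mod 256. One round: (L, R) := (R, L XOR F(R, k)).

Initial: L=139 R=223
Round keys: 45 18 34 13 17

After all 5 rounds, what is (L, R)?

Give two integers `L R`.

Round 1 (k=45): L=223 R=177
Round 2 (k=18): L=177 R=166
Round 3 (k=34): L=166 R=162
Round 4 (k=13): L=162 R=231
Round 5 (k=17): L=231 R=252

Answer: 231 252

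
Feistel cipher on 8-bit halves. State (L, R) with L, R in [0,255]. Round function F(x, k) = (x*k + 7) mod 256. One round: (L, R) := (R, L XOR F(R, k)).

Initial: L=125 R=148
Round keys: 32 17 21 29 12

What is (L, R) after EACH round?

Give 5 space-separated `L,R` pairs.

Round 1 (k=32): L=148 R=250
Round 2 (k=17): L=250 R=53
Round 3 (k=21): L=53 R=154
Round 4 (k=29): L=154 R=76
Round 5 (k=12): L=76 R=13

Answer: 148,250 250,53 53,154 154,76 76,13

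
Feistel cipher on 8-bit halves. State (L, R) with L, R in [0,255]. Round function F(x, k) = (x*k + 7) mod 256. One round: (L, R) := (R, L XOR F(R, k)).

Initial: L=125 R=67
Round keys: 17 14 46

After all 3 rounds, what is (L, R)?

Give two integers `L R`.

Round 1 (k=17): L=67 R=7
Round 2 (k=14): L=7 R=42
Round 3 (k=46): L=42 R=148

Answer: 42 148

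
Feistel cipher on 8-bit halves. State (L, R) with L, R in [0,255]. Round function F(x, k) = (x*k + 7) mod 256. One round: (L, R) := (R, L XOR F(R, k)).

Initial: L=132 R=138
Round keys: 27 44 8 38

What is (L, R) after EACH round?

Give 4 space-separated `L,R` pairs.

Answer: 138,17 17,121 121,222 222,130

Derivation:
Round 1 (k=27): L=138 R=17
Round 2 (k=44): L=17 R=121
Round 3 (k=8): L=121 R=222
Round 4 (k=38): L=222 R=130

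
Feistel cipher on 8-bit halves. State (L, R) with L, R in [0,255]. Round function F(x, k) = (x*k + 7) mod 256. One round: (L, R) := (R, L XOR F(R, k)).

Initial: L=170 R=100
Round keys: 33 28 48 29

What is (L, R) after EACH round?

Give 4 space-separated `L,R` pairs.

Round 1 (k=33): L=100 R=65
Round 2 (k=28): L=65 R=71
Round 3 (k=48): L=71 R=22
Round 4 (k=29): L=22 R=194

Answer: 100,65 65,71 71,22 22,194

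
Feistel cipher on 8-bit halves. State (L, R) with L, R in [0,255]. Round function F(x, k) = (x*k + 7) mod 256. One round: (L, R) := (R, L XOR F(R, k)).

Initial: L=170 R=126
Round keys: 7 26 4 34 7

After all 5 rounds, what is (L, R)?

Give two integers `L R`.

Answer: 204 123

Derivation:
Round 1 (k=7): L=126 R=211
Round 2 (k=26): L=211 R=11
Round 3 (k=4): L=11 R=224
Round 4 (k=34): L=224 R=204
Round 5 (k=7): L=204 R=123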